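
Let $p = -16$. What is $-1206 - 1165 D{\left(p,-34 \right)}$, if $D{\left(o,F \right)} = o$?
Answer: $17434$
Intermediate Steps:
$-1206 - 1165 D{\left(p,-34 \right)} = -1206 - -18640 = -1206 + 18640 = 17434$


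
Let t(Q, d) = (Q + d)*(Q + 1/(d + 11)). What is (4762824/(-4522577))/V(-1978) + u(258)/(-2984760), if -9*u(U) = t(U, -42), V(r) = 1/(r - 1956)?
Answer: 72236879075857309/17435958946755 ≈ 4143.0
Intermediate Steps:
V(r) = 1/(-1956 + r)
t(Q, d) = (Q + d)*(Q + 1/(11 + d))
u(U) = -14/93 - U²/9 + 1303*U/279 (u(U) = -(U - 42 + 11*U² + U*(-42)² - 42*U² + 11*U*(-42))/(9*(11 - 42)) = -(U - 42 + 11*U² + U*1764 - 42*U² - 462*U)/(9*(-31)) = -(-1)*(U - 42 + 11*U² + 1764*U - 42*U² - 462*U)/279 = -(-1)*(-42 - 31*U² + 1303*U)/279 = -(42/31 + U² - 1303*U/31)/9 = -14/93 - U²/9 + 1303*U/279)
(4762824/(-4522577))/V(-1978) + u(258)/(-2984760) = (4762824/(-4522577))/(1/(-1956 - 1978)) + (-14/93 - ⅑*258² + (1303/279)*258)/(-2984760) = (4762824*(-1/4522577))/(1/(-3934)) + (-14/93 - ⅑*66564 + 112058/93)*(-1/2984760) = -4762824/(4522577*(-1/3934)) + (-14/93 - 7396 + 112058/93)*(-1/2984760) = -4762824/4522577*(-3934) - 191928/31*(-1/2984760) = 18736949616/4522577 + 7997/3855315 = 72236879075857309/17435958946755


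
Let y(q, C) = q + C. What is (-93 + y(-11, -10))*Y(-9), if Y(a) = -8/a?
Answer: -304/3 ≈ -101.33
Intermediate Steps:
y(q, C) = C + q
(-93 + y(-11, -10))*Y(-9) = (-93 + (-10 - 11))*(-8/(-9)) = (-93 - 21)*(-8*(-⅑)) = -114*8/9 = -304/3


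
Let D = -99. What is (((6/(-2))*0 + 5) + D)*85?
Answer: -7990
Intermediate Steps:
(((6/(-2))*0 + 5) + D)*85 = (((6/(-2))*0 + 5) - 99)*85 = (((6*(-½))*0 + 5) - 99)*85 = ((-3*0 + 5) - 99)*85 = ((0 + 5) - 99)*85 = (5 - 99)*85 = -94*85 = -7990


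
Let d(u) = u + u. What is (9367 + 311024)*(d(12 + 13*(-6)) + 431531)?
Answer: 138216357009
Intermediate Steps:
d(u) = 2*u
(9367 + 311024)*(d(12 + 13*(-6)) + 431531) = (9367 + 311024)*(2*(12 + 13*(-6)) + 431531) = 320391*(2*(12 - 78) + 431531) = 320391*(2*(-66) + 431531) = 320391*(-132 + 431531) = 320391*431399 = 138216357009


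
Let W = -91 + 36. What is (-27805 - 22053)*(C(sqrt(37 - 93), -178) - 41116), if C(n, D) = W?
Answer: 2052703718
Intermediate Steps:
W = -55
C(n, D) = -55
(-27805 - 22053)*(C(sqrt(37 - 93), -178) - 41116) = (-27805 - 22053)*(-55 - 41116) = -49858*(-41171) = 2052703718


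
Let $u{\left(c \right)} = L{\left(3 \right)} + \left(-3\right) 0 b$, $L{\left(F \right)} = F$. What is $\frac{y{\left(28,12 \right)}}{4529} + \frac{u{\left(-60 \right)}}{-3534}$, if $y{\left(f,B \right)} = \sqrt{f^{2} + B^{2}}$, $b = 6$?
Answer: $- \frac{1}{1178} + \frac{4 \sqrt{58}}{4529} \approx 0.0058773$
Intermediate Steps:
$u{\left(c \right)} = 3$ ($u{\left(c \right)} = 3 + \left(-3\right) 0 \cdot 6 = 3 + 0 \cdot 6 = 3 + 0 = 3$)
$y{\left(f,B \right)} = \sqrt{B^{2} + f^{2}}$
$\frac{y{\left(28,12 \right)}}{4529} + \frac{u{\left(-60 \right)}}{-3534} = \frac{\sqrt{12^{2} + 28^{2}}}{4529} + \frac{3}{-3534} = \sqrt{144 + 784} \cdot \frac{1}{4529} + 3 \left(- \frac{1}{3534}\right) = \sqrt{928} \cdot \frac{1}{4529} - \frac{1}{1178} = 4 \sqrt{58} \cdot \frac{1}{4529} - \frac{1}{1178} = \frac{4 \sqrt{58}}{4529} - \frac{1}{1178} = - \frac{1}{1178} + \frac{4 \sqrt{58}}{4529}$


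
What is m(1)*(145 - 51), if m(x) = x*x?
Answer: 94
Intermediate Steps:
m(x) = x²
m(1)*(145 - 51) = 1²*(145 - 51) = 1*94 = 94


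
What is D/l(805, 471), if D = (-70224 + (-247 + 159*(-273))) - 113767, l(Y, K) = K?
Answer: -227645/471 ≈ -483.32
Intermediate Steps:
D = -227645 (D = (-70224 + (-247 - 43407)) - 113767 = (-70224 - 43654) - 113767 = -113878 - 113767 = -227645)
D/l(805, 471) = -227645/471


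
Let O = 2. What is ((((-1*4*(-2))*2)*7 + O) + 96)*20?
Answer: 4200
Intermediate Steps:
((((-1*4*(-2))*2)*7 + O) + 96)*20 = ((((-1*4*(-2))*2)*7 + 2) + 96)*20 = (((-4*(-2)*2)*7 + 2) + 96)*20 = (((8*2)*7 + 2) + 96)*20 = ((16*7 + 2) + 96)*20 = ((112 + 2) + 96)*20 = (114 + 96)*20 = 210*20 = 4200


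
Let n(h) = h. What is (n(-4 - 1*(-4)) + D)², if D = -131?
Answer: 17161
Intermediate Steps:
(n(-4 - 1*(-4)) + D)² = ((-4 - 1*(-4)) - 131)² = ((-4 + 4) - 131)² = (0 - 131)² = (-131)² = 17161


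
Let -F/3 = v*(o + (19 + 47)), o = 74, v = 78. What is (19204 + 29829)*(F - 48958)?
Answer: -4006878694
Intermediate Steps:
F = -32760 (F = -234*(74 + (19 + 47)) = -234*(74 + 66) = -234*140 = -3*10920 = -32760)
(19204 + 29829)*(F - 48958) = (19204 + 29829)*(-32760 - 48958) = 49033*(-81718) = -4006878694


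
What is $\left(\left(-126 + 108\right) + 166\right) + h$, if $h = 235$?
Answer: $383$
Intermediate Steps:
$\left(\left(-126 + 108\right) + 166\right) + h = \left(\left(-126 + 108\right) + 166\right) + 235 = \left(-18 + 166\right) + 235 = 148 + 235 = 383$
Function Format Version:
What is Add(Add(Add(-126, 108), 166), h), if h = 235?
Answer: 383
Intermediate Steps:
Add(Add(Add(-126, 108), 166), h) = Add(Add(Add(-126, 108), 166), 235) = Add(Add(-18, 166), 235) = Add(148, 235) = 383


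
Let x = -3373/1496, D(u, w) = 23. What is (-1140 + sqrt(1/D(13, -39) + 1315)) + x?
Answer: -1708813/1496 + 71*sqrt(138)/23 ≈ -1106.0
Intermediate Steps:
x = -3373/1496 (x = -3373*1/1496 = -3373/1496 ≈ -2.2547)
(-1140 + sqrt(1/D(13, -39) + 1315)) + x = (-1140 + sqrt(1/23 + 1315)) - 3373/1496 = (-1140 + sqrt(30246/23)) - 3373/1496 = (-1140 + 71*sqrt(138)/23) - 3373/1496 = -1708813/1496 + 71*sqrt(138)/23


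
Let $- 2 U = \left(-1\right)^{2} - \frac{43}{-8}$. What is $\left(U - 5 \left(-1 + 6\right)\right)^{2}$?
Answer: $\frac{203401}{256} \approx 794.54$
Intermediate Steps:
$U = - \frac{51}{16}$ ($U = - \frac{\left(-1\right)^{2} - \frac{43}{-8}}{2} = - \frac{1 - 43 \left(- \frac{1}{8}\right)}{2} = - \frac{1 - - \frac{43}{8}}{2} = - \frac{1 + \frac{43}{8}}{2} = \left(- \frac{1}{2}\right) \frac{51}{8} = - \frac{51}{16} \approx -3.1875$)
$\left(U - 5 \left(-1 + 6\right)\right)^{2} = \left(- \frac{51}{16} - 5 \left(-1 + 6\right)\right)^{2} = \left(- \frac{51}{16} - 25\right)^{2} = \left(- \frac{451}{16}\right)^{2} = \frac{203401}{256}$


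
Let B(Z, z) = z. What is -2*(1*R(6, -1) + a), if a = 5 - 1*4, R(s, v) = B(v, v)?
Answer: 0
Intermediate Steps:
R(s, v) = v
a = 1 (a = 5 - 4 = 1)
-2*(1*R(6, -1) + a) = -2*(1*(-1) + 1) = -2*(-1 + 1) = -2*0 = 0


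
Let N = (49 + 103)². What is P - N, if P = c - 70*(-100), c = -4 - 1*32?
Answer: -16140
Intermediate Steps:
c = -36 (c = -4 - 32 = -36)
P = 6964 (P = -36 - 70*(-100) = -36 + 7000 = 6964)
N = 23104 (N = 152² = 23104)
P - N = 6964 - 1*23104 = 6964 - 23104 = -16140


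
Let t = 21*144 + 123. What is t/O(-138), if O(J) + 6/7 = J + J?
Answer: -7343/646 ≈ -11.367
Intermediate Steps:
O(J) = -6/7 + 2*J (O(J) = -6/7 + (J + J) = -6/7 + 2*J)
t = 3147 (t = 3024 + 123 = 3147)
t/O(-138) = 3147/(-6/7 + 2*(-138)) = 3147/(-6/7 - 276) = 3147/(-1938/7) = 3147*(-7/1938) = -7343/646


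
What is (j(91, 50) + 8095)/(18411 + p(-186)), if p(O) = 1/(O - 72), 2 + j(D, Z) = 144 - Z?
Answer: 2112246/4750037 ≈ 0.44468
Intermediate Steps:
j(D, Z) = 142 - Z (j(D, Z) = -2 + (144 - Z) = 142 - Z)
p(O) = 1/(-72 + O)
(j(91, 50) + 8095)/(18411 + p(-186)) = ((142 - 1*50) + 8095)/(18411 + 1/(-72 - 186)) = ((142 - 50) + 8095)/(18411 + 1/(-258)) = (92 + 8095)/(18411 - 1/258) = 8187/(4750037/258) = 8187*(258/4750037) = 2112246/4750037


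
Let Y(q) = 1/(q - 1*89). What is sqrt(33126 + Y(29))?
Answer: sqrt(29813385)/30 ≈ 182.01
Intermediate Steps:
Y(q) = 1/(-89 + q) (Y(q) = 1/(q - 89) = 1/(-89 + q))
sqrt(33126 + Y(29)) = sqrt(33126 + 1/(-89 + 29)) = sqrt(33126 + 1/(-60)) = sqrt(33126 - 1/60) = sqrt(1987559/60) = sqrt(29813385)/30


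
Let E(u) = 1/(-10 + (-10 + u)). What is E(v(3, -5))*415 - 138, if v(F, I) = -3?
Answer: -3589/23 ≈ -156.04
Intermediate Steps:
E(u) = 1/(-20 + u)
E(v(3, -5))*415 - 138 = 415/(-20 - 3) - 138 = 415/(-23) - 138 = -1/23*415 - 138 = -415/23 - 138 = -3589/23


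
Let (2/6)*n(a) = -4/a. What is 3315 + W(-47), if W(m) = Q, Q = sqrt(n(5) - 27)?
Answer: 3315 + 7*I*sqrt(15)/5 ≈ 3315.0 + 5.4222*I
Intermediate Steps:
n(a) = -12/a (n(a) = 3*(-4/a) = -12/a)
Q = 7*I*sqrt(15)/5 (Q = sqrt(-12/5 - 27) = sqrt(-147/5) = 7*I*sqrt(15)/5 ≈ 5.4222*I)
W(m) = 7*I*sqrt(15)/5
3315 + W(-47) = 3315 + 7*I*sqrt(15)/5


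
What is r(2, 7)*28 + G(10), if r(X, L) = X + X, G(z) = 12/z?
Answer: 566/5 ≈ 113.20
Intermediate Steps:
r(X, L) = 2*X
r(2, 7)*28 + G(10) = (2*2)*28 + 12/10 = 4*28 + 12*(⅒) = 112 + 6/5 = 566/5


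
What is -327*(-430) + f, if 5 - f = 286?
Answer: 140329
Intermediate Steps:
f = -281 (f = 5 - 1*286 = 5 - 286 = -281)
-327*(-430) + f = -327*(-430) - 281 = 140610 - 281 = 140329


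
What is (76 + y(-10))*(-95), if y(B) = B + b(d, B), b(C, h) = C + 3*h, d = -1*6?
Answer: -2850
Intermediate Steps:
d = -6
y(B) = -6 + 4*B (y(B) = B + (-6 + 3*B) = -6 + 4*B)
(76 + y(-10))*(-95) = (76 + (-6 + 4*(-10)))*(-95) = (76 + (-6 - 40))*(-95) = (76 - 46)*(-95) = 30*(-95) = -2850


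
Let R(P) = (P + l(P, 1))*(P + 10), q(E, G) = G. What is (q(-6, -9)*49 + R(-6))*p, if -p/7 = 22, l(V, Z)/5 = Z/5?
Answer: 70994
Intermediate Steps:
l(V, Z) = Z (l(V, Z) = 5*(Z/5) = Z)
p = -154 (p = -7*22 = -154)
R(P) = (1 + P)*(10 + P) (R(P) = (P + 1)*(P + 10) = (1 + P)*(10 + P))
(q(-6, -9)*49 + R(-6))*p = (-9*49 + (10 + (-6)² + 11*(-6)))*(-154) = (-441 + (10 + 36 - 66))*(-154) = (-441 - 20)*(-154) = -461*(-154) = 70994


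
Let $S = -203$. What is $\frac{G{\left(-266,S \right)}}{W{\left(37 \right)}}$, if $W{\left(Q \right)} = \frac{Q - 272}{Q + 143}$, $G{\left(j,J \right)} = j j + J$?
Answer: $- \frac{2539908}{47} \approx -54041.0$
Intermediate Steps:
$G{\left(j,J \right)} = J + j^{2}$ ($G{\left(j,J \right)} = j^{2} + J = J + j^{2}$)
$W{\left(Q \right)} = \frac{-272 + Q}{143 + Q}$
$\frac{G{\left(-266,S \right)}}{W{\left(37 \right)}} = \frac{-203 + \left(-266\right)^{2}}{\frac{1}{143 + 37} \left(-272 + 37\right)} = \frac{-203 + 70756}{\frac{1}{180} \left(-235\right)} = \frac{70553}{\frac{1}{180} \left(-235\right)} = \frac{70553}{- \frac{47}{36}} = 70553 \left(- \frac{36}{47}\right) = - \frac{2539908}{47}$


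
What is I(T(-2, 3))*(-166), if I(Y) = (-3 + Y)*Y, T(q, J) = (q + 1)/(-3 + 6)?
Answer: -1660/9 ≈ -184.44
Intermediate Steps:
T(q, J) = ⅓ + q/3 (T(q, J) = (1 + q)/3 = (1 + q)*(⅓) = ⅓ + q/3)
I(Y) = Y*(-3 + Y)
I(T(-2, 3))*(-166) = ((⅓ + (⅓)*(-2))*(-3 + (⅓ + (⅓)*(-2))))*(-166) = ((⅓ - ⅔)*(-3 + (⅓ - ⅔)))*(-166) = -(-3 - ⅓)/3*(-166) = -⅓*(-10/3)*(-166) = (10/9)*(-166) = -1660/9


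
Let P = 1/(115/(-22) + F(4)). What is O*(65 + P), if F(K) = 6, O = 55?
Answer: 61985/17 ≈ 3646.2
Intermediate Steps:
P = 22/17 (P = 1/(115/(-22) + 6) = 1/(115*(-1/22) + 6) = 1/(-115/22 + 6) = 1/(17/22) = 22/17 ≈ 1.2941)
O*(65 + P) = 55*(65 + 22/17) = 55*(1127/17) = 61985/17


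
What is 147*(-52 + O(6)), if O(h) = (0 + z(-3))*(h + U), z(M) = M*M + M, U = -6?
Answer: -7644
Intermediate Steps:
z(M) = M + M**2 (z(M) = M**2 + M = M + M**2)
O(h) = -36 + 6*h (O(h) = (0 - 3*(1 - 3))*(h - 6) = (0 - 3*(-2))*(-6 + h) = (0 + 6)*(-6 + h) = 6*(-6 + h) = -36 + 6*h)
147*(-52 + O(6)) = 147*(-52 + (-36 + 6*6)) = 147*(-52 + (-36 + 36)) = 147*(-52 + 0) = 147*(-52) = -7644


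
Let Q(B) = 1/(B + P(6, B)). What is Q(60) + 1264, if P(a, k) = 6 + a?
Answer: 91009/72 ≈ 1264.0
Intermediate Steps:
Q(B) = 1/(12 + B) (Q(B) = 1/(B + (6 + 6)) = 1/(B + 12) = 1/(12 + B))
Q(60) + 1264 = 1/(12 + 60) + 1264 = 1/72 + 1264 = 91009/72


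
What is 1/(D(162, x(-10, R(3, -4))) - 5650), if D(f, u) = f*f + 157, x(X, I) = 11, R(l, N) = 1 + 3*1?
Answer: 1/20751 ≈ 4.8190e-5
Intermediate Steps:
R(l, N) = 4 (R(l, N) = 1 + 3 = 4)
D(f, u) = 157 + f² (D(f, u) = f² + 157 = 157 + f²)
1/(D(162, x(-10, R(3, -4))) - 5650) = 1/((157 + 162²) - 5650) = 1/((157 + 26244) - 5650) = 1/(26401 - 5650) = 1/20751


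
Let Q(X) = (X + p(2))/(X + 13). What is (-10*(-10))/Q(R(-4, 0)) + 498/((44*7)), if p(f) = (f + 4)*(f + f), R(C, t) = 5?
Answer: 284421/4466 ≈ 63.686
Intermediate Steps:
p(f) = 2*f*(4 + f) (p(f) = (4 + f)*(2*f) = 2*f*(4 + f))
Q(X) = (24 + X)/(13 + X) (Q(X) = (X + 2*2*(4 + 2))/(X + 13) = (X + 2*2*6)/(13 + X) = (X + 24)/(13 + X) = (24 + X)/(13 + X))
(-10*(-10))/Q(R(-4, 0)) + 498/((44*7)) = (-10*(-10))/(((24 + 5)/(13 + 5))) + 498/((44*7)) = 100/((29/18)) + 498/308 = 100/(((1/18)*29)) + 498*(1/308) = 100/(29/18) + 249/154 = 100*(18/29) + 249/154 = 1800/29 + 249/154 = 284421/4466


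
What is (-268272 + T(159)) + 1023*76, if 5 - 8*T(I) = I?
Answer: -762173/4 ≈ -1.9054e+5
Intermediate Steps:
T(I) = 5/8 - I/8
(-268272 + T(159)) + 1023*76 = (-268272 + (5/8 - 1/8*159)) + 1023*76 = (-268272 + (5/8 - 159/8)) + 77748 = (-268272 - 77/4) + 77748 = -1073165/4 + 77748 = -762173/4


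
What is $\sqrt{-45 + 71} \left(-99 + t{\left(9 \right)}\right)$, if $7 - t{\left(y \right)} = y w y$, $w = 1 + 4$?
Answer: $- 497 \sqrt{26} \approx -2534.2$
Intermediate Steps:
$w = 5$
$t{\left(y \right)} = 7 - 5 y^{2}$ ($t{\left(y \right)} = 7 - y 5 y = 7 - 5 y y = 7 - 5 y^{2}$)
$\sqrt{-45 + 71} \left(-99 + t{\left(9 \right)}\right) = \sqrt{-45 + 71} \left(-99 + \left(7 - 5 \cdot 9^{2}\right)\right) = \sqrt{26} \left(-99 + \left(7 - 405\right)\right) = \sqrt{26} \left(-99 - 398\right) = \sqrt{26} \left(-497\right) = - 497 \sqrt{26}$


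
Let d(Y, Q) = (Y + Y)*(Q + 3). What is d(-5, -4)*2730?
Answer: 27300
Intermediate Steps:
d(Y, Q) = 2*Y*(3 + Q) (d(Y, Q) = (2*Y)*(3 + Q) = 2*Y*(3 + Q))
d(-5, -4)*2730 = (2*(-5)*(3 - 4))*2730 = (2*(-5)*(-1))*2730 = 10*2730 = 27300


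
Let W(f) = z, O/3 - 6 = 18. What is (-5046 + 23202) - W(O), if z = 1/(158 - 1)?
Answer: 2850491/157 ≈ 18156.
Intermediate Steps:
O = 72 (O = 18 + 3*18 = 18 + 54 = 72)
z = 1/157 ≈ 0.0063694
W(f) = 1/157
(-5046 + 23202) - W(O) = (-5046 + 23202) - 1*1/157 = 18156 - 1/157 = 2850491/157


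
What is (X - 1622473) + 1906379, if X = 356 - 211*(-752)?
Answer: 442934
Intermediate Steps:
X = 159028 (X = 356 + 158672 = 159028)
(X - 1622473) + 1906379 = (159028 - 1622473) + 1906379 = -1463445 + 1906379 = 442934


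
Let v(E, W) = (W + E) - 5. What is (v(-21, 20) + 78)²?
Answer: 5184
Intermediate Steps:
v(E, W) = -5 + E + W (v(E, W) = (E + W) - 5 = -5 + E + W)
(v(-21, 20) + 78)² = ((-5 - 21 + 20) + 78)² = (-6 + 78)² = 72² = 5184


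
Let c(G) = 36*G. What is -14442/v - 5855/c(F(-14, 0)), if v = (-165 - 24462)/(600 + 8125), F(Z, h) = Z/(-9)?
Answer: 2304056705/459704 ≈ 5012.0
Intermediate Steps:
F(Z, h) = -Z/9 (F(Z, h) = Z*(-⅑) = -Z/9)
v = -24627/8725 ≈ -2.8226
-14442/v - 5855/c(F(-14, 0)) = -14442/(-24627/8725) - 5855/(36*(-⅑*(-14))) = -14442*(-8725/24627) - 5855/(36*(14/9)) = 42002150/8209 - 5855/56 = 2304056705/459704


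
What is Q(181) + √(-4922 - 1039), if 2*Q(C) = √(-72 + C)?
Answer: √109/2 + I*√5961 ≈ 5.2202 + 77.208*I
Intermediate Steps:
Q(C) = √(-72 + C)/2
Q(181) + √(-4922 - 1039) = √(-72 + 181)/2 + √(-4922 - 1039) = √109/2 + √(-5961) = √109/2 + I*√5961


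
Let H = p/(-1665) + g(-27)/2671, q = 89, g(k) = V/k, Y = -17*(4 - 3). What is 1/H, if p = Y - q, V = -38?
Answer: 13341645/856408 ≈ 15.579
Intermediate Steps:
Y = -17 (Y = -17*1 = -17)
g(k) = -38/k
p = -106 (p = -17 - 1*89 = -17 - 89 = -106)
H = 856408/13341645 (H = -106/(-1665) - 38/(-27)/2671 = -106*(-1/1665) - 38*(-1/27)*(1/2671) = 106/1665 + (38/27)*(1/2671) = 106/1665 + 38/72117 = 856408/13341645 ≈ 0.064191)
1/H = 1/(856408/13341645) = 13341645/856408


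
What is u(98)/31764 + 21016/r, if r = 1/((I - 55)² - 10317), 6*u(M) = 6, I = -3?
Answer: -4641490613471/31764 ≈ -1.4612e+8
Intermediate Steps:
u(M) = 1 (u(M) = (⅙)*6 = 1)
r = -1/6953 (r = 1/((-3 - 55)² - 10317) = 1/((-58)² - 10317) = 1/(3364 - 10317) = 1/(-6953) = -1/6953 ≈ -0.00014382)
u(98)/31764 + 21016/r = 1/31764 + 21016/(-1/6953) = 1*(1/31764) + 21016*(-6953) = 1/31764 - 146124248 = -4641490613471/31764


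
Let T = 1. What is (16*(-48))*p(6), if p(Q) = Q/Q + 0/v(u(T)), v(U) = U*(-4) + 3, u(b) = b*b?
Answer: -768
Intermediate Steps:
u(b) = b**2
v(U) = 3 - 4*U (v(U) = -4*U + 3 = 3 - 4*U)
p(Q) = 1 (p(Q) = Q/Q + 0/(3 - 4*1**2) = 1 + 0/(3 - 4*1) = 1 + 0/(3 - 4) = 1 + 0/(-1) = 1 + 0*(-1) = 1 + 0 = 1)
(16*(-48))*p(6) = (16*(-48))*1 = -768*1 = -768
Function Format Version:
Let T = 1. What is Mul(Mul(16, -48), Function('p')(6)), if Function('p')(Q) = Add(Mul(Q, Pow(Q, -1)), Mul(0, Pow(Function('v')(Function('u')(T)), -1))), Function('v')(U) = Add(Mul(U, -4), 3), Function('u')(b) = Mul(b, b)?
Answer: -768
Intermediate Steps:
Function('u')(b) = Pow(b, 2)
Function('v')(U) = Add(3, Mul(-4, U)) (Function('v')(U) = Add(Mul(-4, U), 3) = Add(3, Mul(-4, U)))
Function('p')(Q) = 1 (Function('p')(Q) = Add(Mul(Q, Pow(Q, -1)), Mul(0, Pow(Add(3, Mul(-4, Pow(1, 2))), -1))) = Add(1, Mul(0, Pow(Add(3, Mul(-4, 1)), -1))) = Add(1, Mul(0, Pow(Add(3, -4), -1))) = Add(1, Mul(0, Pow(-1, -1))) = Add(1, Mul(0, -1)) = Add(1, 0) = 1)
Mul(Mul(16, -48), Function('p')(6)) = Mul(Mul(16, -48), 1) = Mul(-768, 1) = -768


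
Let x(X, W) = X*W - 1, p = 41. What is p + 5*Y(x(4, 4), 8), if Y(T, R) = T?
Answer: 116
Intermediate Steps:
x(X, W) = -1 + W*X (x(X, W) = W*X - 1 = -1 + W*X)
p + 5*Y(x(4, 4), 8) = 41 + 5*(-1 + 4*4) = 41 + 5*(-1 + 16) = 41 + 5*15 = 41 + 75 = 116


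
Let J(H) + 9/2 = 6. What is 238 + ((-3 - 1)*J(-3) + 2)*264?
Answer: -818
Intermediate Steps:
J(H) = 3/2 (J(H) = -9/2 + 6 = 3/2)
238 + ((-3 - 1)*J(-3) + 2)*264 = 238 + ((-3 - 1)*(3/2) + 2)*264 = 238 + (-4*3/2 + 2)*264 = 238 + (-6 + 2)*264 = 238 - 4*264 = 238 - 1056 = -818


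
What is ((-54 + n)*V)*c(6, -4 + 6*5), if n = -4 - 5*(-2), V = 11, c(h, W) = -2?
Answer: 1056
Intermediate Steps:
n = 6 (n = -4 + 10 = 6)
((-54 + n)*V)*c(6, -4 + 6*5) = ((-54 + 6)*11)*(-2) = -48*11*(-2) = -528*(-2) = 1056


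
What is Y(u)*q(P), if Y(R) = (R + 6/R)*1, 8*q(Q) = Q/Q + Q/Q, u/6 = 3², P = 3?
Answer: 487/36 ≈ 13.528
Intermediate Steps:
u = 54 (u = 6*3² = 6*9 = 54)
q(Q) = ¼ (q(Q) = (Q/Q + Q/Q)/8 = (1 + 1)/8 = (⅛)*2 = ¼)
Y(R) = R + 6/R
Y(u)*q(P) = (54 + 6/54)*(¼) = (54 + 6*(1/54))*(¼) = (54 + ⅑)*(¼) = (487/9)*(¼) = 487/36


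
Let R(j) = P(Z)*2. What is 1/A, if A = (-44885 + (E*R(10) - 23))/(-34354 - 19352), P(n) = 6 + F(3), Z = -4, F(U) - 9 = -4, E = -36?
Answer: 26853/22850 ≈ 1.1752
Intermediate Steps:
F(U) = 5 (F(U) = 9 - 4 = 5)
P(n) = 11 (P(n) = 6 + 5 = 11)
R(j) = 22 (R(j) = 11*2 = 22)
A = 22850/26853 (A = (-44885 + (-36*22 - 23))/(-34354 - 19352) = (-44885 + (-792 - 23))/(-53706) = (-44885 - 815)*(-1/53706) = -45700*(-1/53706) = 22850/26853 ≈ 0.85093)
1/A = 1/(22850/26853) = 26853/22850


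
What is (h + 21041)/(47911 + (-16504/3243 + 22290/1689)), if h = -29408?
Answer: -15276543903/87491138737 ≈ -0.17461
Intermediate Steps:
(h + 21041)/(47911 + (-16504/3243 + 22290/1689)) = (-29408 + 21041)/(47911 + (-16504/3243 + 22290/1689)) = -8367/(47911 + (-16504*1/3243 + 22290*(1/1689))) = -8367/(47911 + (-16504/3243 + 7430/563)) = -8367/(47911 + 14803738/1825809) = -8367/87491138737/1825809 = -8367*1825809/87491138737 = -15276543903/87491138737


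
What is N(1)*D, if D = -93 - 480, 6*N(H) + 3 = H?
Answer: 191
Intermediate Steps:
N(H) = -½ + H/6
D = -573
N(1)*D = (-½ + (⅙)*1)*(-573) = (-½ + ⅙)*(-573) = -⅓*(-573) = 191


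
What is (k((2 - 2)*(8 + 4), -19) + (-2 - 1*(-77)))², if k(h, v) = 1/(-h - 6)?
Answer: 201601/36 ≈ 5600.0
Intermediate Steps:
k(h, v) = 1/(-6 - h)
(k((2 - 2)*(8 + 4), -19) + (-2 - 1*(-77)))² = (-1/(6 + (2 - 2)*(8 + 4)) + (-2 - 1*(-77)))² = (-1/(6 + 0*12) + (-2 + 77))² = (-1/(6 + 0) + 75)² = (-1/6 + 75)² = (-1*⅙ + 75)² = (-⅙ + 75)² = (449/6)² = 201601/36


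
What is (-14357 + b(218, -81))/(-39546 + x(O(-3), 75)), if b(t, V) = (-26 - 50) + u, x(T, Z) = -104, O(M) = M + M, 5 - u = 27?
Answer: 2891/7930 ≈ 0.36456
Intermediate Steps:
u = -22 (u = 5 - 1*27 = 5 - 27 = -22)
O(M) = 2*M
b(t, V) = -98 (b(t, V) = (-26 - 50) - 22 = -76 - 22 = -98)
(-14357 + b(218, -81))/(-39546 + x(O(-3), 75)) = (-14357 - 98)/(-39546 - 104) = -14455/(-39650) = -14455*(-1/39650) = 2891/7930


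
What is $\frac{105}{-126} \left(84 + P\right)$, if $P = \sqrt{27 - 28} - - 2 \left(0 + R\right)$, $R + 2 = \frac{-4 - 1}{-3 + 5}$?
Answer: $- \frac{125}{2} - \frac{5 i}{6} \approx -62.5 - 0.83333 i$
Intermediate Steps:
$R = - \frac{9}{2}$ ($R = -2 + \frac{-4 - 1}{-3 + 5} = -2 - \frac{5}{2} = - \frac{9}{2} \approx -4.5$)
$P = -9 + i$ ($P = \sqrt{27 - 28} - - 2 \left(0 - \frac{9}{2}\right) = \sqrt{-1} - \left(-2\right) \left(- \frac{9}{2}\right) = i - 9 = -9 + i \approx -9.0 + 1.0 i$)
$\frac{105}{-126} \left(84 + P\right) = \frac{105}{-126} \left(84 - \left(9 - i\right)\right) = 105 \left(- \frac{1}{126}\right) \left(75 + i\right) = - \frac{5 \left(75 + i\right)}{6} = - \frac{125}{2} - \frac{5 i}{6}$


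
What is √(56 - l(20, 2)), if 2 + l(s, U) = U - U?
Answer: √58 ≈ 7.6158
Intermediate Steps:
l(s, U) = -2 (l(s, U) = -2 + (U - U) = -2 + 0 = -2)
√(56 - l(20, 2)) = √(56 - 1*(-2)) = √(56 + 2) = √58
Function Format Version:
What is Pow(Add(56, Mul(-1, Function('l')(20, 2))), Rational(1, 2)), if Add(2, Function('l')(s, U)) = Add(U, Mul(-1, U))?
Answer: Pow(58, Rational(1, 2)) ≈ 7.6158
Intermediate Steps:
Function('l')(s, U) = -2 (Function('l')(s, U) = Add(-2, Add(U, Mul(-1, U))) = Add(-2, 0) = -2)
Pow(Add(56, Mul(-1, Function('l')(20, 2))), Rational(1, 2)) = Pow(Add(56, Mul(-1, -2)), Rational(1, 2)) = Pow(Add(56, 2), Rational(1, 2)) = Pow(58, Rational(1, 2))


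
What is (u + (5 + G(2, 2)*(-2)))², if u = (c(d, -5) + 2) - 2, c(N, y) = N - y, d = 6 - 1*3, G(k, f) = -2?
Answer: 289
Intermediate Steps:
d = 3 (d = 6 - 3 = 3)
u = 8 (u = ((3 - 1*(-5)) + 2) - 2 = ((3 + 5) + 2) - 2 = (8 + 2) - 2 = 10 - 2 = 8)
(u + (5 + G(2, 2)*(-2)))² = (8 + (5 - 2*(-2)))² = (8 + (5 + 4))² = (8 + 9)² = 17² = 289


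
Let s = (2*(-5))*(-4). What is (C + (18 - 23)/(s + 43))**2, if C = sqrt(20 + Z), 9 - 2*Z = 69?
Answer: (-5 + 83*I*sqrt(10))**2/6889 ≈ -9.9964 - 0.381*I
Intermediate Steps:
Z = -30 (Z = 9/2 - 1/2*69 = 9/2 - 69/2 = -30)
s = 40 (s = -10*(-4) = 40)
C = I*sqrt(10) (C = sqrt(20 - 30) = sqrt(-10) = I*sqrt(10) ≈ 3.1623*I)
(C + (18 - 23)/(s + 43))**2 = (I*sqrt(10) + (18 - 23)/(40 + 43))**2 = (I*sqrt(10) - 5/83)**2 = (-5/83 + I*sqrt(10))**2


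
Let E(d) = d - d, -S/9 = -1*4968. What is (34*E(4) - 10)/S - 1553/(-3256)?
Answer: 8675647/18197784 ≈ 0.47674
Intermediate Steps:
S = 44712 (S = -(-9)*4968 = -9*(-4968) = 44712)
E(d) = 0
(34*E(4) - 10)/S - 1553/(-3256) = (34*0 - 10)/44712 - 1553/(-3256) = (0 - 10)*(1/44712) - 1553*(-1/3256) = -10*1/44712 + 1553/3256 = -5/22356 + 1553/3256 = 8675647/18197784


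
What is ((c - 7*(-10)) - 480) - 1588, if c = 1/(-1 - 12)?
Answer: -25975/13 ≈ -1998.1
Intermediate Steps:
c = -1/13 (c = 1/(-13) = -1/13 ≈ -0.076923)
((c - 7*(-10)) - 480) - 1588 = ((-1/13 - 7*(-10)) - 480) - 1588 = ((-1/13 + 70) - 480) - 1588 = (909/13 - 480) - 1588 = -5331/13 - 1588 = -25975/13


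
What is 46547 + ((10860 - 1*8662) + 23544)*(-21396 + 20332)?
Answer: -27342941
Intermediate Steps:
46547 + ((10860 - 1*8662) + 23544)*(-21396 + 20332) = 46547 + ((10860 - 8662) + 23544)*(-1064) = 46547 + (2198 + 23544)*(-1064) = 46547 + 25742*(-1064) = 46547 - 27389488 = -27342941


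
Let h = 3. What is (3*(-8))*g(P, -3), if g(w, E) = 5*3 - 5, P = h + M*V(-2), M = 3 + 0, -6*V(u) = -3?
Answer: -240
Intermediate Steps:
V(u) = 1/2 (V(u) = -1/6*(-3) = 1/2)
M = 3
P = 9/2 (P = 3 + 3*(1/2) = 3 + 3/2 = 9/2 ≈ 4.5000)
g(w, E) = 10 (g(w, E) = 15 - 5 = 10)
(3*(-8))*g(P, -3) = (3*(-8))*10 = -24*10 = -240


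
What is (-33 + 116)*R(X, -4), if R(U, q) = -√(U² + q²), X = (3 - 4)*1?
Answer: -83*√17 ≈ -342.22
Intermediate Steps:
X = -1 (X = -1*1 = -1)
(-33 + 116)*R(X, -4) = (-33 + 116)*(-√((-1)² + (-4)²)) = 83*(-√(1 + 16)) = 83*(-√17) = -83*√17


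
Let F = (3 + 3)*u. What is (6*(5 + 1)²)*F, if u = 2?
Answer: 2592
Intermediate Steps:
F = 12 (F = (3 + 3)*2 = 6*2 = 12)
(6*(5 + 1)²)*F = (6*(5 + 1)²)*12 = (6*6²)*12 = (6*36)*12 = 216*12 = 2592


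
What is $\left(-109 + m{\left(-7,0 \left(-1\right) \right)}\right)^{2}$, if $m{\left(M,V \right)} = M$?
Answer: $13456$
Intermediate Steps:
$\left(-109 + m{\left(-7,0 \left(-1\right) \right)}\right)^{2} = \left(-109 - 7\right)^{2} = \left(-116\right)^{2} = 13456$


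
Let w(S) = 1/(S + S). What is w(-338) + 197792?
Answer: 133707391/676 ≈ 1.9779e+5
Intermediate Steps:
w(S) = 1/(2*S)
w(-338) + 197792 = (½)/(-338) + 197792 = (½)*(-1/338) + 197792 = -1/676 + 197792 = 133707391/676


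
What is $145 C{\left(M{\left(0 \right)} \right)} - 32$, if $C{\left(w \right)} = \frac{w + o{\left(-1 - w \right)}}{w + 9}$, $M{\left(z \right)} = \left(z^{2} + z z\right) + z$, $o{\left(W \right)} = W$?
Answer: $- \frac{433}{9} \approx -48.111$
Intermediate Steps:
$M{\left(z \right)} = z + 2 z^{2}$ ($M{\left(z \right)} = \left(z^{2} + z^{2}\right) + z = 2 z^{2} + z = z + 2 z^{2}$)
$C{\left(w \right)} = - \frac{1}{9 + w}$ ($C{\left(w \right)} = \frac{w - \left(1 + w\right)}{w + 9} = - \frac{1}{9 + w}$)
$145 C{\left(M{\left(0 \right)} \right)} - 32 = 145 \left(- \frac{1}{9 + 0 \left(1 + 2 \cdot 0\right)}\right) - 32 = 145 \left(- \frac{1}{9 + 0 \left(1 + 0\right)}\right) - 32 = 145 \left(- \frac{1}{9 + 0 \cdot 1}\right) - 32 = 145 \left(- \frac{1}{9 + 0}\right) - 32 = 145 \left(- \frac{1}{9}\right) - 32 = - \frac{145}{9} - 32 = - \frac{433}{9}$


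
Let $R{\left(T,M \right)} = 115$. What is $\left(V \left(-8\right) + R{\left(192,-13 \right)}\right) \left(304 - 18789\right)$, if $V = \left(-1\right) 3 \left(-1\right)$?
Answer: $-1682135$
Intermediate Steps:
$V = 3$ ($V = \left(-3\right) \left(-1\right) = 3$)
$\left(V \left(-8\right) + R{\left(192,-13 \right)}\right) \left(304 - 18789\right) = \left(3 \left(-8\right) + 115\right) \left(304 - 18789\right) = \left(-24 + 115\right) \left(-18485\right) = 91 \left(-18485\right) = -1682135$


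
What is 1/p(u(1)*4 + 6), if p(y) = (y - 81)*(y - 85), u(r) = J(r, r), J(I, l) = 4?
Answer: 1/3717 ≈ 0.00026903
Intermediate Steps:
u(r) = 4
p(y) = (-85 + y)*(-81 + y) (p(y) = (-81 + y)*(-85 + y) = (-85 + y)*(-81 + y))
1/p(u(1)*4 + 6) = 1/(6885 + (4*4 + 6)² - 166*(4*4 + 6)) = 1/(6885 + (16 + 6)² - 166*(16 + 6)) = 1/(6885 + 22² - 166*22) = 1/(6885 + 484 - 3652) = 1/3717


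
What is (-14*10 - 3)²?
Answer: 20449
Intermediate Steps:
(-14*10 - 3)² = (-140 - 3)² = (-143)² = 20449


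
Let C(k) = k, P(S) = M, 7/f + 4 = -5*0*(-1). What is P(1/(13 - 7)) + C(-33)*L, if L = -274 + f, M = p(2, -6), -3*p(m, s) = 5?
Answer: 109177/12 ≈ 9098.1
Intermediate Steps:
p(m, s) = -5/3 (p(m, s) = -⅓*5 = -5/3)
f = -7/4 (f = 7/(-4 - 5*0*(-1)) = 7/(-4 + 0*(-1)) = 7/(-4 + 0) = 7/(-4) = 7*(-¼) = -7/4 ≈ -1.7500)
M = -5/3 ≈ -1.6667
P(S) = -5/3
L = -1103/4 (L = -274 - 7/4 = -1103/4 ≈ -275.75)
P(1/(13 - 7)) + C(-33)*L = -5/3 - 33*(-1103/4) = -5/3 + 36399/4 = 109177/12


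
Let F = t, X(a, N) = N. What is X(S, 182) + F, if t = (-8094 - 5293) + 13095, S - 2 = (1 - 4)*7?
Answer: -110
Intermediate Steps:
S = -19 (S = 2 + (1 - 4)*7 = 2 - 3*7 = 2 - 21 = -19)
t = -292 (t = -13387 + 13095 = -292)
F = -292
X(S, 182) + F = 182 - 292 = -110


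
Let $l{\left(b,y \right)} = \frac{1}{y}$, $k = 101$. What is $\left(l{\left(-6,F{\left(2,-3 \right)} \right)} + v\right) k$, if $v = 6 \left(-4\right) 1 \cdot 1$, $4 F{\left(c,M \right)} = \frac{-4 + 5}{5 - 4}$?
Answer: $-2020$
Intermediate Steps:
$F{\left(c,M \right)} = \frac{1}{4}$ ($F{\left(c,M \right)} = \frac{\left(-4 + 5\right) \frac{1}{5 - 4}}{4} = \frac{1 \cdot 1^{-1}}{4} = \frac{1 \cdot 1}{4} = \frac{1}{4} \cdot 1 = \frac{1}{4}$)
$v = -24$ ($v = \left(-24\right) 1 \cdot 1 = \left(-24\right) 1 = -24$)
$\left(l{\left(-6,F{\left(2,-3 \right)} \right)} + v\right) k = \left(\frac{1}{\frac{1}{4}} - 24\right) 101 = \left(4 - 24\right) 101 = \left(-20\right) 101 = -2020$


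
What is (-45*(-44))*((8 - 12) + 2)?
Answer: -3960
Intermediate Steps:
(-45*(-44))*((8 - 12) + 2) = 1980*(-4 + 2) = 1980*(-2) = -3960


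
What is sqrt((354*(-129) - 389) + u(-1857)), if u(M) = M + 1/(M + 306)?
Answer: I*sqrt(115257156663)/1551 ≈ 218.89*I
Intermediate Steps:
u(M) = M + 1/(306 + M)
sqrt((354*(-129) - 389) + u(-1857)) = sqrt((354*(-129) - 389) + (1 + (-1857)**2 + 306*(-1857))/(306 - 1857)) = sqrt((-45666 - 389) + (1 + 3448449 - 568242)/(-1551)) = sqrt(-46055 - 1/1551*2880208) = sqrt(-46055 - 2880208/1551) = sqrt(-74311513/1551) = I*sqrt(115257156663)/1551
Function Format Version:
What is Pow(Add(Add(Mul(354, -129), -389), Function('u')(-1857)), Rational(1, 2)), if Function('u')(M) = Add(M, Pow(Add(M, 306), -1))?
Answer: Mul(Rational(1, 1551), I, Pow(115257156663, Rational(1, 2))) ≈ Mul(218.89, I)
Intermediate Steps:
Function('u')(M) = Add(M, Pow(Add(306, M), -1))
Pow(Add(Add(Mul(354, -129), -389), Function('u')(-1857)), Rational(1, 2)) = Pow(Add(Add(Mul(354, -129), -389), Mul(Pow(Add(306, -1857), -1), Add(1, Pow(-1857, 2), Mul(306, -1857)))), Rational(1, 2)) = Pow(Add(Add(-45666, -389), Mul(Pow(-1551, -1), Add(1, 3448449, -568242))), Rational(1, 2)) = Pow(Add(-46055, Mul(Rational(-1, 1551), 2880208)), Rational(1, 2)) = Pow(Add(-46055, Rational(-2880208, 1551)), Rational(1, 2)) = Pow(Rational(-74311513, 1551), Rational(1, 2)) = Mul(Rational(1, 1551), I, Pow(115257156663, Rational(1, 2)))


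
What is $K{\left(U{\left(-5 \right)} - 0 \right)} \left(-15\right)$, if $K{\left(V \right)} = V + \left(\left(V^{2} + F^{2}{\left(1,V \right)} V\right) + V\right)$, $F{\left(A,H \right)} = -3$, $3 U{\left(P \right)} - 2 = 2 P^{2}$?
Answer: $- \frac{22100}{3} \approx -7366.7$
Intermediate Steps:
$U{\left(P \right)} = \frac{2}{3} + \frac{2 P^{2}}{3}$
$K{\left(V \right)} = V^{2} + 11 V$ ($K{\left(V \right)} = V + \left(\left(V^{2} + \left(-3\right)^{2} V\right) + V\right) = V + \left(\left(V^{2} + 9 V\right) + V\right) = V + \left(V^{2} + 10 V\right) = V^{2} + 11 V$)
$K{\left(U{\left(-5 \right)} - 0 \right)} \left(-15\right) = \left(\left(\frac{2}{3} + \frac{2 \left(-5\right)^{2}}{3}\right) - 0\right) \left(11 + \left(\left(\frac{2}{3} + \frac{2 \left(-5\right)^{2}}{3}\right) - 0\right)\right) \left(-15\right) = \left(\left(\frac{2}{3} + \frac{2}{3} \cdot 25\right) + 0\right) \left(11 + \left(\left(\frac{2}{3} + \frac{2}{3} \cdot 25\right) + 0\right)\right) \left(-15\right) = \left(\left(\frac{2}{3} + \frac{50}{3}\right) + 0\right) \left(11 + \left(\left(\frac{2}{3} + \frac{50}{3}\right) + 0\right)\right) \left(-15\right) = \left(\frac{52}{3} + 0\right) \left(11 + \left(\frac{52}{3} + 0\right)\right) \left(-15\right) = \frac{52 \left(11 + \frac{52}{3}\right)}{3} \left(-15\right) = \frac{52}{3} \cdot \frac{85}{3} \left(-15\right) = \frac{4420}{9} \left(-15\right) = - \frac{22100}{3}$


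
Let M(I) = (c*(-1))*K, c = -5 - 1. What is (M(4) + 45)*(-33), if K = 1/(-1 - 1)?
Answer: -1386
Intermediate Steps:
K = -½ (K = 1/(-2) = -½ ≈ -0.50000)
c = -6
M(I) = -3 (M(I) = -6*(-1)*(-½) = 6*(-½) = -3)
(M(4) + 45)*(-33) = (-3 + 45)*(-33) = 42*(-33) = -1386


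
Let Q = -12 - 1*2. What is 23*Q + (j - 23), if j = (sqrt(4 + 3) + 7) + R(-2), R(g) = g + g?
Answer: -342 + sqrt(7) ≈ -339.35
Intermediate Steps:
R(g) = 2*g
j = 3 + sqrt(7) (j = (sqrt(4 + 3) + 7) + 2*(-2) = (sqrt(7) + 7) - 4 = (7 + sqrt(7)) - 4 = 3 + sqrt(7) ≈ 5.6458)
Q = -14 (Q = -12 - 2 = -14)
23*Q + (j - 23) = 23*(-14) + ((3 + sqrt(7)) - 23) = -322 + (-20 + sqrt(7)) = -342 + sqrt(7)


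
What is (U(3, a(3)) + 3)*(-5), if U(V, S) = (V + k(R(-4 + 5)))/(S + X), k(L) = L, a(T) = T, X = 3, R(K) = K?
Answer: -55/3 ≈ -18.333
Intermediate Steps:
U(V, S) = (1 + V)/(3 + S) (U(V, S) = (V + (-4 + 5))/(S + 3) = (V + 1)/(3 + S) = (1 + V)/(3 + S))
(U(3, a(3)) + 3)*(-5) = ((1 + 3)/(3 + 3) + 3)*(-5) = (4/6 + 3)*(-5) = ((⅙)*4 + 3)*(-5) = (⅔ + 3)*(-5) = (11/3)*(-5) = -55/3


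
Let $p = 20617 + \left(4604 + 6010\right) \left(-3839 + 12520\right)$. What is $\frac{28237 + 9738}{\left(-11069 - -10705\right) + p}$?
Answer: $\frac{37975}{92160387} \approx 0.00041205$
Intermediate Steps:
$p = 92160751$ ($p = 20617 + 10614 \cdot 8681 = 20617 + 92140134 = 92160751$)
$\frac{28237 + 9738}{\left(-11069 - -10705\right) + p} = \frac{28237 + 9738}{\left(-11069 - -10705\right) + 92160751} = \frac{37975}{\left(-11069 + 10705\right) + 92160751} = \frac{37975}{-364 + 92160751} = \frac{37975}{92160387}$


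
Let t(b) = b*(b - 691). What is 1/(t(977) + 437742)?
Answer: 1/717164 ≈ 1.3944e-6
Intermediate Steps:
t(b) = b*(-691 + b)
1/(t(977) + 437742) = 1/(977*(-691 + 977) + 437742) = 1/(977*286 + 437742) = 1/(279422 + 437742) = 1/717164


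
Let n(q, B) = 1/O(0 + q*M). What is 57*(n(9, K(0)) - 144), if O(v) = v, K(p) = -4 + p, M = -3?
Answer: -73891/9 ≈ -8210.1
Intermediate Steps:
n(q, B) = -1/(3*q) (n(q, B) = 1/(0 + q*(-3)) = 1/(0 - 3*q) = 1/(-3*q) = -1/(3*q))
57*(n(9, K(0)) - 144) = 57*(-⅓/9 - 144) = 57*(-⅓*⅑ - 144) = 57*(-1/27 - 144) = 57*(-3889/27) = -73891/9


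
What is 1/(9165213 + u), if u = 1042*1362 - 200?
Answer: 1/10584217 ≈ 9.4480e-8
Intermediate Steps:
u = 1419004 (u = 1419204 - 200 = 1419004)
1/(9165213 + u) = 1/(9165213 + 1419004) = 1/10584217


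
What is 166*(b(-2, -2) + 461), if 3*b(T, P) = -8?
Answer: 228250/3 ≈ 76083.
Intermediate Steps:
b(T, P) = -8/3 (b(T, P) = (⅓)*(-8) = -8/3)
166*(b(-2, -2) + 461) = 166*(-8/3 + 461) = 166*(1375/3) = 228250/3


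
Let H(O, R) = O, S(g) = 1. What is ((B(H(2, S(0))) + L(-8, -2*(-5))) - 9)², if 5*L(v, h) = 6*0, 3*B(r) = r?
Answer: 625/9 ≈ 69.444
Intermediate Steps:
B(r) = r/3
L(v, h) = 0 (L(v, h) = (6*0)/5 = (⅕)*0 = 0)
((B(H(2, S(0))) + L(-8, -2*(-5))) - 9)² = (((⅓)*2 + 0) - 9)² = ((⅔ + 0) - 9)² = (⅔ - 9)² = (-25/3)² = 625/9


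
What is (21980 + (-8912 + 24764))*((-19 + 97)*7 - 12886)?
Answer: -466846880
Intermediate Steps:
(21980 + (-8912 + 24764))*((-19 + 97)*7 - 12886) = (21980 + 15852)*(78*7 - 12886) = 37832*(546 - 12886) = 37832*(-12340) = -466846880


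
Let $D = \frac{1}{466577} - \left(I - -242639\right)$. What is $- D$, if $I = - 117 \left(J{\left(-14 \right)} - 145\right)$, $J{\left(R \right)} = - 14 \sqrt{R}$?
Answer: $\frac{121125255507}{466577} + 1638 i \sqrt{14} \approx 2.596 \cdot 10^{5} + 6128.8 i$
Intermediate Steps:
$I = 16965 + 1638 i \sqrt{14}$ ($I = - 117 \left(- 14 \sqrt{-14} - 145\right) = - 117 \left(- 14 i \sqrt{14} - 145\right) = - 117 \left(-145 - 14 i \sqrt{14}\right) = 16965 + 1638 i \sqrt{14} \approx 16965.0 + 6128.8 i$)
$D = - \frac{121125255507}{466577} - 1638 i \sqrt{14}$ ($D = \frac{1}{466577} - \left(\left(16965 + 1638 i \sqrt{14}\right) - -242639\right) = \frac{1}{466577} - \left(\left(16965 + 1638 i \sqrt{14}\right) + 242639\right) = \frac{1}{466577} - \left(259604 + 1638 i \sqrt{14}\right) = - \frac{121125255507}{466577} - 1638 i \sqrt{14} \approx -2.596 \cdot 10^{5} - 6128.8 i$)
$- D = - (- \frac{121125255507}{466577} - 1638 i \sqrt{14}) = \frac{121125255507}{466577} + 1638 i \sqrt{14}$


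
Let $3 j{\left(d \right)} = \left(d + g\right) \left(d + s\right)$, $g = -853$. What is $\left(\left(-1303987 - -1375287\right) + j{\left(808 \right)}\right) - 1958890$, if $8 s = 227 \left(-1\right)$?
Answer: $- \frac{15194275}{8} \approx -1.8993 \cdot 10^{6}$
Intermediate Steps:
$s = - \frac{227}{8}$ ($s = \frac{227 \left(-1\right)}{8} = \frac{1}{8} \left(-227\right) = - \frac{227}{8} \approx -28.375$)
$j{\left(d \right)} = \frac{\left(-853 + d\right) \left(- \frac{227}{8} + d\right)}{3}$ ($j{\left(d \right)} = \frac{\left(d - 853\right) \left(d - \frac{227}{8}\right)}{3} = \frac{\left(-853 + d\right) \left(- \frac{227}{8} + d\right)}{3}$)
$\left(\left(-1303987 - -1375287\right) + j{\left(808 \right)}\right) - 1958890 = \left(\left(-1303987 - -1375287\right) + \left(\frac{193631}{24} - \frac{712151}{3} + \frac{808^{2}}{3}\right)\right) - 1958890 = \left(\left(-1303987 + 1375287\right) + \left(\frac{193631}{24} - \frac{712151}{3} + \frac{1}{3} \cdot 652864\right)\right) - 1958890 = \left(71300 + \left(\frac{193631}{24} - \frac{712151}{3} + \frac{652864}{3}\right)\right) - 1958890 = \left(71300 - \frac{93555}{8}\right) - 1958890 = \frac{476845}{8} - 1958890 = - \frac{15194275}{8}$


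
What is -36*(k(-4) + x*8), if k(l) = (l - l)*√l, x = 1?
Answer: -288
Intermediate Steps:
k(l) = 0 (k(l) = 0*√l = 0)
-36*(k(-4) + x*8) = -36*(0 + 1*8) = -36*(0 + 8) = -36*8 = -288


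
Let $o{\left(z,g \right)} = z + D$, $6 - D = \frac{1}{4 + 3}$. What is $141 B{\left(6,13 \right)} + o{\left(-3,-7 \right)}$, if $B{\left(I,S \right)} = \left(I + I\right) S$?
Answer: $\frac{153992}{7} \approx 21999.0$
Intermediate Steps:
$D = \frac{41}{7}$ ($D = 6 - \frac{1}{4 + 3} = 6 - \frac{1}{7} = \frac{41}{7} \approx 5.8571$)
$o{\left(z,g \right)} = \frac{41}{7} + z$ ($o{\left(z,g \right)} = z + \frac{41}{7} = \frac{41}{7} + z$)
$B{\left(I,S \right)} = 2 I S$
$141 B{\left(6,13 \right)} + o{\left(-3,-7 \right)} = 141 \cdot 2 \cdot 6 \cdot 13 + \left(\frac{41}{7} - 3\right) = 141 \cdot 156 + \frac{20}{7} = 21996 + \frac{20}{7} = \frac{153992}{7}$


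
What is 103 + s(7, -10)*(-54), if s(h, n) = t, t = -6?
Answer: 427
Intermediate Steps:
s(h, n) = -6
103 + s(7, -10)*(-54) = 103 - 6*(-54) = 103 + 324 = 427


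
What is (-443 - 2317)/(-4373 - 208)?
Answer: 920/1527 ≈ 0.60249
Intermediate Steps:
(-443 - 2317)/(-4373 - 208) = -2760/(-4581) = -2760*(-1/4581) = 920/1527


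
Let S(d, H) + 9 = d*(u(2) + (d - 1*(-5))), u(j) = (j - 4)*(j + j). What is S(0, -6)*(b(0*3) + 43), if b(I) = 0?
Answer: -387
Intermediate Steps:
u(j) = 2*j*(-4 + j) (u(j) = (-4 + j)*(2*j) = 2*j*(-4 + j))
S(d, H) = -9 + d*(-3 + d) (S(d, H) = -9 + d*(2*2*(-4 + 2) + (d - 1*(-5))) = -9 + d*(2*2*(-2) + (d + 5)) = -9 + d*(-8 + (5 + d)) = -9 + d*(-3 + d))
S(0, -6)*(b(0*3) + 43) = (-9 + 0² - 3*0)*(0 + 43) = (-9 + 0 + 0)*43 = -9*43 = -387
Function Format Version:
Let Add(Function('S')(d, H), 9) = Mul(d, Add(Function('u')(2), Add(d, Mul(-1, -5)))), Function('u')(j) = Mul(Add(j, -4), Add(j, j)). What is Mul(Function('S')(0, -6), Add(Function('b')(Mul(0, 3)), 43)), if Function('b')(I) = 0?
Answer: -387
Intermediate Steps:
Function('u')(j) = Mul(2, j, Add(-4, j)) (Function('u')(j) = Mul(Add(-4, j), Mul(2, j)) = Mul(2, j, Add(-4, j)))
Function('S')(d, H) = Add(-9, Mul(d, Add(-3, d))) (Function('S')(d, H) = Add(-9, Mul(d, Add(Mul(2, 2, Add(-4, 2)), Add(d, Mul(-1, -5))))) = Add(-9, Mul(d, Add(Mul(2, 2, -2), Add(d, 5)))) = Add(-9, Mul(d, Add(-8, Add(5, d)))) = Add(-9, Mul(d, Add(-3, d))))
Mul(Function('S')(0, -6), Add(Function('b')(Mul(0, 3)), 43)) = Mul(Add(-9, Pow(0, 2), Mul(-3, 0)), Add(0, 43)) = Mul(Add(-9, 0, 0), 43) = Mul(-9, 43) = -387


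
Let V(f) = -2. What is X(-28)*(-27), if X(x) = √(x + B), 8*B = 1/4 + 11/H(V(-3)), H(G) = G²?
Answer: -27*I*√442/4 ≈ -141.91*I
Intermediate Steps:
B = 3/8 (B = (1/4 + 11/((-2)²))/8 = (1*(¼) + 11/4)/8 = (¼ + 11*(¼))/8 = (¼ + 11/4)/8 = (⅛)*3 = 3/8 ≈ 0.37500)
X(x) = √(3/8 + x) (X(x) = √(x + 3/8) = √(3/8 + x))
X(-28)*(-27) = (√(6 + 16*(-28))/4)*(-27) = (√(6 - 448)/4)*(-27) = (√(-442)/4)*(-27) = ((I*√442)/4)*(-27) = (I*√442/4)*(-27) = -27*I*√442/4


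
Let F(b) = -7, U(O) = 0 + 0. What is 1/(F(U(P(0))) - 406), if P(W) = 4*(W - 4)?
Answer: -1/413 ≈ -0.0024213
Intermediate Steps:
P(W) = -16 + 4*W (P(W) = 4*(-4 + W) = -16 + 4*W)
U(O) = 0
1/(F(U(P(0))) - 406) = 1/(-7 - 406) = 1/(-413) = -1/413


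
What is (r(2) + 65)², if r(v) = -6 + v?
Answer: 3721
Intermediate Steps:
(r(2) + 65)² = ((-6 + 2) + 65)² = (-4 + 65)² = 61² = 3721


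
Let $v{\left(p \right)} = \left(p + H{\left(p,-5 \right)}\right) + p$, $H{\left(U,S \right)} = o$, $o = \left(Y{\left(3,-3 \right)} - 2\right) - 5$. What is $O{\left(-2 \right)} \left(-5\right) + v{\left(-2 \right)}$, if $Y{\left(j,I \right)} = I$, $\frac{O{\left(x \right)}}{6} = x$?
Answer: $46$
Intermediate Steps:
$O{\left(x \right)} = 6 x$
$o = -10$ ($o = \left(-3 - 2\right) - 5 = -5 - 5 = -10$)
$H{\left(U,S \right)} = -10$
$v{\left(p \right)} = -10 + 2 p$ ($v{\left(p \right)} = \left(p - 10\right) + p = \left(-10 + p\right) + p = -10 + 2 p$)
$O{\left(-2 \right)} \left(-5\right) + v{\left(-2 \right)} = 6 \left(-2\right) \left(-5\right) + \left(-10 + 2 \left(-2\right)\right) = \left(-12\right) \left(-5\right) - 14 = 60 - 14 = 46$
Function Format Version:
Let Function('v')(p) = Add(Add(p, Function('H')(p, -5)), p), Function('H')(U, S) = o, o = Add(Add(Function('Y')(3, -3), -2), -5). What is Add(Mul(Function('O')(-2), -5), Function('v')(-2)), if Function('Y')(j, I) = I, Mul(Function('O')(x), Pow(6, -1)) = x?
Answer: 46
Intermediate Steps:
Function('O')(x) = Mul(6, x)
o = -10 (o = Add(Add(-3, -2), -5) = Add(-5, -5) = -10)
Function('H')(U, S) = -10
Function('v')(p) = Add(-10, Mul(2, p)) (Function('v')(p) = Add(Add(p, -10), p) = Add(Add(-10, p), p) = Add(-10, Mul(2, p)))
Add(Mul(Function('O')(-2), -5), Function('v')(-2)) = Add(Mul(Mul(6, -2), -5), Add(-10, Mul(2, -2))) = Add(Mul(-12, -5), Add(-10, -4)) = Add(60, -14) = 46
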